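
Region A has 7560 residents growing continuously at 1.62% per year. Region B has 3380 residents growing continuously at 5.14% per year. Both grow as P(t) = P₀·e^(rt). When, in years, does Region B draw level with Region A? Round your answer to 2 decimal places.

t ≈ 22.87 years

7560·e^(0.0162t) = 3380·e^(0.0514t)
7560/3380 = e^((0.0514 − 0.0162)t) → ln(2.23669) = 0.0352·t
t = 0.805 / 0.0352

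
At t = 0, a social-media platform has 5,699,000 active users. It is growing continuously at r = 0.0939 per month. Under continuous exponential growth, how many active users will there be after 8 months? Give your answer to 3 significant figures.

P(8) = 5699000 · e^(0.0939·8) = 5699000 · e^(0.7512)
= 5699000 · 2.11954 ≈ 12079269.52

≈ 12,100,000 active users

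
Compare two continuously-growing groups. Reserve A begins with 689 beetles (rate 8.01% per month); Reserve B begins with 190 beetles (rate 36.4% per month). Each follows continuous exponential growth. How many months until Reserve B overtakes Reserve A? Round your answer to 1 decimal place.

t ≈ 4.5 months

689·e^(0.0801t) = 190·e^(0.364t)
689/190 = e^((0.364 − 0.0801)t) → ln(3.62632) = 0.2839·t
t = 1.28822 / 0.2839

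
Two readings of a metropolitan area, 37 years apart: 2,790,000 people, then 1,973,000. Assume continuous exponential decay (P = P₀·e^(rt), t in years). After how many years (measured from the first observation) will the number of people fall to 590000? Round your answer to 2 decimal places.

r = ln(1973000/2790000) / 37 ≈ -0.009364 per year
t = ln(590000/2790000) / r = -1.55367 / -0.009364 ≈ 165.911

t ≈ 165.91 years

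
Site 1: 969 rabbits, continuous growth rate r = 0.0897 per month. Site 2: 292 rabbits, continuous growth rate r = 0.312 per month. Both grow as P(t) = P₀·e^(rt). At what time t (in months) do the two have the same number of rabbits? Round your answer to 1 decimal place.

t ≈ 5.4 months

969·e^(0.0897t) = 292·e^(0.312t)
969/292 = e^((0.312 − 0.0897)t) → ln(3.31849) = 0.2223·t
t = 1.19951 / 0.2223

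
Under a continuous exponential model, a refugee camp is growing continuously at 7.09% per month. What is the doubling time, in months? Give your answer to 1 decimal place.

doubling time = ln(2) / |r| = 0.69315 / 0.0709

doubling time ≈ 9.8 months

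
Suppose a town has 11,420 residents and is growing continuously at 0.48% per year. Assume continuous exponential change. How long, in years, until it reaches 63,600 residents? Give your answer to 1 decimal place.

63600 = 11420 · e^(0.0048·t)
t = ln(63600/11420) / 0.0048 = ln(5.56918) / 0.0048 = 1.71725 / 0.0048

t ≈ 357.8 years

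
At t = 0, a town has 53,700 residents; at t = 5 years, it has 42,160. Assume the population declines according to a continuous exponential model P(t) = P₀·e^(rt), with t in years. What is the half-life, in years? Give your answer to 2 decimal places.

half-life ≈ 14.32 years

r = ln(42160/53700) / 5 = ln(0.7851) / 5 ≈ -0.048388 per year
half-life = ln 2 / |r| = 0.69315 / 0.048388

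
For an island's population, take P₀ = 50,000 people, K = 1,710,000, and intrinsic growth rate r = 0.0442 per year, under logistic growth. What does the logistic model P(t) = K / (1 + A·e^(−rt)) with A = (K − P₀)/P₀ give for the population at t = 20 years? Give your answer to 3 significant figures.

≈ 116,000 people

A = (1710000 − 50000)/50000 = 33.2
P(20) = 1710000 / (1 + 33.2·e^(−0.0442·20)) = 1710000 / (1 + 33.2·0.413127)
= 1710000 / 14.71582 ≈ 116201.48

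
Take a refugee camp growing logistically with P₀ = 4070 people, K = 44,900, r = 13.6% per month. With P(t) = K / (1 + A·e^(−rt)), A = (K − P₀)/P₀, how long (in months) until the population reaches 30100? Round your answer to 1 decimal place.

t ≈ 22.2 months

A = (44900 − 4070)/4070 = 10.03194
30100 = 44900/(1 + 10.03194·e^(−0.136t)) → 1 + 10.03194·e^(−0.136t) = 1.49169
e^(−0.136t) = 0.049013 → t = ln(20.4028)/0.136 = 3.01567/0.136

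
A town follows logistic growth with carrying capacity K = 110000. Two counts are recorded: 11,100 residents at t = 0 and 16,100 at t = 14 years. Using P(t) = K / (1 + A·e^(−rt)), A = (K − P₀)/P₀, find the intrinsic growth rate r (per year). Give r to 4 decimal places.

A = (110000 − 11100)/11100 = 8.90991
16100 = 110000/(1 + 8.90991·e^(−r·14)) → e^(−14r) = (6.8323 − 1)/8.90991 = 0.654586
r = −ln(0.654586)/14 = 0.42375/14

r ≈ 0.0303 per year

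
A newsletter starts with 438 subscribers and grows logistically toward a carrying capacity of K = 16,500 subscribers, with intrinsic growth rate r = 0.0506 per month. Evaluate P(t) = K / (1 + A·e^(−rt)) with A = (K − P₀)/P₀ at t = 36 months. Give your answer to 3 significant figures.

A = (16500 − 438)/438 = 36.67123
P(36) = 16500 / (1 + 36.67123·e^(−0.0506·36)) = 16500 / (1 + 36.67123·0.161767)
= 16500 / 6.93218 ≈ 2380.2

≈ 2,380 subscribers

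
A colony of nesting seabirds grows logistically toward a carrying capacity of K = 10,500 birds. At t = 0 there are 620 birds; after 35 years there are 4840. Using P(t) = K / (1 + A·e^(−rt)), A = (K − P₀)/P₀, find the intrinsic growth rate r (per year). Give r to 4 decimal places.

r ≈ 0.0746 per year

A = (10500 − 620)/620 = 15.93548
4840 = 10500/(1 + 15.93548·e^(−r·35)) → e^(−35r) = (2.16942 − 1)/15.93548 = 0.073385
r = −ln(0.073385)/35 = 2.61204/35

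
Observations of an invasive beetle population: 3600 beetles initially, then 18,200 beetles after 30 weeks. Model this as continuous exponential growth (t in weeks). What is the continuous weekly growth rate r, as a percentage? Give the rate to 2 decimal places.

r ≈ 5.40% per week

18200 = 3600 · e^(r·30)
e^(30r) = 18200/3600 = 5.05556
r = ln(5.05556) / 30 = 1.62049 / 30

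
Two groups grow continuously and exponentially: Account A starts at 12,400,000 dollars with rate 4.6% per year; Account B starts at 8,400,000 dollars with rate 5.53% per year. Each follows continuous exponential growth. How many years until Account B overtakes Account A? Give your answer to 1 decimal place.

t ≈ 41.9 years

12400000·e^(0.046t) = 8400000·e^(0.0553t)
12400000/8400000 = e^((0.0553 − 0.046)t) → ln(1.47619) = 0.0093·t
t = 0.38946 / 0.0093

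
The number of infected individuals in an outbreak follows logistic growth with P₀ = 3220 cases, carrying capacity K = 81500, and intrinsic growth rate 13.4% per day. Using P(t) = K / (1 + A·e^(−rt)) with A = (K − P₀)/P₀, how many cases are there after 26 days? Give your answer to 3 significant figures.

A = (81500 − 3220)/3220 = 24.31056
P(26) = 81500 / (1 + 24.31056·e^(−0.134·26)) = 81500 / (1 + 24.31056·0.030684)
= 81500 / 1.74596 ≈ 46679.31

≈ 46,700 cases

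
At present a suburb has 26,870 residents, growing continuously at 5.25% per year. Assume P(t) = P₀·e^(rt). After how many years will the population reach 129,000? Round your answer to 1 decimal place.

t ≈ 29.9 years

129000 = 26870 · e^(0.0525·t)
t = ln(129000/26870) / 0.0525 = ln(4.80089) / 0.0525 = 1.5688 / 0.0525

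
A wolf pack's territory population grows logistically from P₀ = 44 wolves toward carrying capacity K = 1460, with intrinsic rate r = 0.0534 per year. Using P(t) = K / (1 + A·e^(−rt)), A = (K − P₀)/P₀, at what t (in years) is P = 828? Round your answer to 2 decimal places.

A = (1460 − 44)/44 = 32.18182
828 = 1460/(1 + 32.18182·e^(−0.0534t)) → 1 + 32.18182·e^(−0.0534t) = 1.76329
e^(−0.0534t) = 0.023718 → t = ln(42.16226)/0.0534 = 3.74153/0.0534

t ≈ 70.07 years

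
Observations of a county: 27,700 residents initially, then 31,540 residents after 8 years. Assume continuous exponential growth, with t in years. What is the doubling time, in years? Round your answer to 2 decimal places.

r = ln(31540/27700) / 8 = ln(1.13863) / 8 ≈ 0.016228 per year
doubling time = ln 2 / |r| = 0.69315 / 0.016228

doubling time ≈ 42.71 years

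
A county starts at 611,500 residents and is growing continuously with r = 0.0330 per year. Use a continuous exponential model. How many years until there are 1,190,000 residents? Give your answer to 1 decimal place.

1190000 = 611500 · e^(0.033·t)
t = ln(1190000/611500) / 0.033 = ln(1.94603) / 0.033 = 0.66579 / 0.033

t ≈ 20.2 years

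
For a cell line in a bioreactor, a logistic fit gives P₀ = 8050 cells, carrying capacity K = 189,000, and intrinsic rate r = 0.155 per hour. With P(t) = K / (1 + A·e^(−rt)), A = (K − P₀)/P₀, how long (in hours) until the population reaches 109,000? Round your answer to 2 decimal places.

t ≈ 22.08 hours

A = (189000 − 8050)/8050 = 22.47826
109000 = 189000/(1 + 22.47826·e^(−0.155t)) → 1 + 22.47826·e^(−0.155t) = 1.73394
e^(−0.155t) = 0.032651 → t = ln(30.62663)/0.155 = 3.42187/0.155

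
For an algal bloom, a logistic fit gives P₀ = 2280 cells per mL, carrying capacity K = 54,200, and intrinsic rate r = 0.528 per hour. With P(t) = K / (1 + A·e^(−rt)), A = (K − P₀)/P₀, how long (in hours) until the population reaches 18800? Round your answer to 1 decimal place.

t ≈ 4.7 hours

A = (54200 − 2280)/2280 = 22.77193
18800 = 54200/(1 + 22.77193·e^(−0.528t)) → 1 + 22.77193·e^(−0.528t) = 2.88298
e^(−0.528t) = 0.082689 → t = ln(12.09357)/0.528 = 2.49267/0.528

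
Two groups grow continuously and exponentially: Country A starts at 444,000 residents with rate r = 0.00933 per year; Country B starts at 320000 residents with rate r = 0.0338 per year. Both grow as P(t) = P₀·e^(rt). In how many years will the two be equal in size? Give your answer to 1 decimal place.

444000·e^(0.00933t) = 320000·e^(0.0338t)
444000/320000 = e^((0.0338 − 0.00933)t) → ln(1.3875) = 0.02447·t
t = 0.3275 / 0.02447

t ≈ 13.4 years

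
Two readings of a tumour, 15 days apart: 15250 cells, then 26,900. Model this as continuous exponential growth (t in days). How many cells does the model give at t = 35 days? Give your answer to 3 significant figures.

≈ 57,300 cells

r = ln(26900/15250) / 15 ≈ 0.037836 per day
P(35) = 15250 · e^(0.037836·35) = 15250 · 3.75946 ≈ 57331.79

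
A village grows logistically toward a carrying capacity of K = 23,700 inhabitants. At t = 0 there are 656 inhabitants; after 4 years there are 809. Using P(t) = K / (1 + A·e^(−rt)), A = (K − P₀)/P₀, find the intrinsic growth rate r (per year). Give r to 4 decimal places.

r ≈ 0.0541 per year

A = (23700 − 656)/656 = 35.12805
809 = 23700/(1 + 35.12805·e^(−r·4)) → e^(−4r) = (29.29543 − 1)/35.12805 = 0.805494
r = −ln(0.805494)/4 = 0.2163/4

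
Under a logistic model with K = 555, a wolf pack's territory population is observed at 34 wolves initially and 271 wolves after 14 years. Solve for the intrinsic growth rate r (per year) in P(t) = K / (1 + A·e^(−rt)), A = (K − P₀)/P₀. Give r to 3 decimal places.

A = (555 − 34)/34 = 15.32353
271 = 555/(1 + 15.32353·e^(−r·14)) → e^(−14r) = (2.04797 − 1)/15.32353 = 0.06839
r = −ln(0.06839)/14 = 2.68253/14

r ≈ 0.192 per year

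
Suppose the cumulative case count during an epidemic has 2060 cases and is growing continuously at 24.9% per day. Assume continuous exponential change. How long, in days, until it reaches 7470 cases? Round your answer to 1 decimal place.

t ≈ 5.2 days

7470 = 2060 · e^(0.249·t)
t = ln(7470/2060) / 0.249 = ln(3.62621) / 0.249 = 1.28819 / 0.249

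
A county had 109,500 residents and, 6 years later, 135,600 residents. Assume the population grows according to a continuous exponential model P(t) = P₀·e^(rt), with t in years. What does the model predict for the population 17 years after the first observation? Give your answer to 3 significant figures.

r = ln(135600/109500) / 6 ≈ 0.035631 per year
P(17) = 109500 · e^(0.035631·17) = 109500 · 1.83258 ≈ 200667.28

≈ 201,000 residents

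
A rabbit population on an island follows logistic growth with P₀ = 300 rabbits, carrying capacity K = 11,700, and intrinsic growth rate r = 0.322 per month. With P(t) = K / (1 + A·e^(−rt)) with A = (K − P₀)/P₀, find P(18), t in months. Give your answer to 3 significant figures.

≈ 10,500 rabbits

A = (11700 − 300)/300 = 38
P(18) = 11700 / (1 + 38·e^(−0.322·18)) = 11700 / (1 + 38·0.00304)
= 11700 / 1.11551 ≈ 10488.49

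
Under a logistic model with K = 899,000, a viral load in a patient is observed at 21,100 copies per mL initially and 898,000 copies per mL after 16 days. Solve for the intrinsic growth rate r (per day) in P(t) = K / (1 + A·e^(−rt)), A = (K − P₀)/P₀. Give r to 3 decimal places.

r ≈ 0.658 per day

A = (899000 − 21100)/21100 = 41.60664
898000 = 899000/(1 + 41.60664·e^(−r·16)) → e^(−16r) = (1.00111 − 1)/41.60664 = 0.000027
r = −ln(0.000027)/16 = 10.52843/16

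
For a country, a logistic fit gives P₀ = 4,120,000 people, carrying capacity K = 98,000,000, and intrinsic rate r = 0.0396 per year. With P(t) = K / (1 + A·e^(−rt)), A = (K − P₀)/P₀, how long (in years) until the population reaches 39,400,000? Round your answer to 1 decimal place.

t ≈ 68.9 years

A = (98000000 − 4120000)/4120000 = 22.78641
39400000 = 98000000/(1 + 22.78641·e^(−0.0396t)) → 1 + 22.78641·e^(−0.0396t) = 2.48731
e^(−0.0396t) = 0.065272 → t = ln(15.32055)/0.0396 = 2.7292/0.0396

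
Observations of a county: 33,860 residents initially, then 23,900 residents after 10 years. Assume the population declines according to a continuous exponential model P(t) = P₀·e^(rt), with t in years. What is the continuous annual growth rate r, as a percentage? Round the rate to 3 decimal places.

r ≈ -3.484% per year

23900 = 33860 · e^(r·10)
e^(10r) = 23900/33860 = 0.70585
r = ln(0.70585) / 10 = -0.34836 / 10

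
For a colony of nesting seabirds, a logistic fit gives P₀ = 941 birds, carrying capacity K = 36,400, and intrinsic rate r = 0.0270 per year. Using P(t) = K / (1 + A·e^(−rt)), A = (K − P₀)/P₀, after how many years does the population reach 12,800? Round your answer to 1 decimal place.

t ≈ 111.8 years

A = (36400 − 941)/941 = 37.68225
12800 = 36400/(1 + 37.68225·e^(−0.027t)) → 1 + 37.68225·e^(−0.027t) = 2.84375
e^(−0.027t) = 0.048929 → t = ln(20.43783)/0.027 = 3.01739/0.027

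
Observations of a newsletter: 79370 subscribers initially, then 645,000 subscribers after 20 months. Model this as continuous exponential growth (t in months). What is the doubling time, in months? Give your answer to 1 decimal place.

r = ln(645000/79370) / 20 = ln(8.1265) / 20 ≈ 0.104756 per month
doubling time = ln 2 / |r| = 0.69315 / 0.104756

doubling time ≈ 6.6 months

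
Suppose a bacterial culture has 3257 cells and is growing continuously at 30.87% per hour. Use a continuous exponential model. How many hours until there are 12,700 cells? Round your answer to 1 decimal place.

t ≈ 4.4 hours

12700 = 3257 · e^(0.3087·t)
t = ln(12700/3257) / 0.3087 = ln(3.89929) / 0.3087 = 1.3608 / 0.3087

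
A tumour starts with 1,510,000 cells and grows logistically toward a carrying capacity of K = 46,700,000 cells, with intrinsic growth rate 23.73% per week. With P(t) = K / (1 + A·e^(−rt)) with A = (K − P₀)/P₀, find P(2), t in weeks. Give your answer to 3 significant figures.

A = (46700000 − 1510000)/1510000 = 29.92715
P(2) = 46700000 / (1 + 29.92715·e^(−0.2373·2)) = 46700000 / (1 + 29.92715·0.622134)
= 46700000 / 19.61869 ≈ 2380382.61

≈ 2,380,000 cells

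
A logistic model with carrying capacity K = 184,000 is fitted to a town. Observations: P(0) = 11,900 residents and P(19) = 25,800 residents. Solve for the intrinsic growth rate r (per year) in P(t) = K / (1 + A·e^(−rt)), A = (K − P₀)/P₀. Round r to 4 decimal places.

r ≈ 0.0452 per year

A = (184000 − 11900)/11900 = 14.46218
25800 = 184000/(1 + 14.46218·e^(−r·19)) → e^(−19r) = (7.13178 − 1)/14.46218 = 0.423987
r = −ln(0.423987)/19 = 0.85805/19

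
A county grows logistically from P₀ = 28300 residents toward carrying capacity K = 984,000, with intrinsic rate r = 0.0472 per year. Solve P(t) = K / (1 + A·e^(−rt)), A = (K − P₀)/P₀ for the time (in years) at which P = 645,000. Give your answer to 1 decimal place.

t ≈ 88.2 years

A = (984000 − 28300)/28300 = 33.77032
645000 = 984000/(1 + 33.77032·e^(−0.0472t)) → 1 + 33.77032·e^(−0.0472t) = 1.52558
e^(−0.0472t) = 0.015563 → t = ln(64.25326)/0.0472 = 4.16283/0.0472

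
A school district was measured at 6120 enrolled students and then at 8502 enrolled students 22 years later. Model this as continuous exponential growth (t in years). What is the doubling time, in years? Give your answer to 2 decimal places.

doubling time ≈ 46.39 years

r = ln(8502/6120) / 22 = ln(1.38922) / 22 ≈ 0.014943 per year
doubling time = ln 2 / |r| = 0.69315 / 0.014943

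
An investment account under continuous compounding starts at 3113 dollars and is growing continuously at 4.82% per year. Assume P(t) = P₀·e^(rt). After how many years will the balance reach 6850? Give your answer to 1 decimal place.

t ≈ 16.4 years

6850 = 3113 · e^(0.0482·t)
t = ln(6850/3113) / 0.0482 = ln(2.20045) / 0.0482 = 0.78866 / 0.0482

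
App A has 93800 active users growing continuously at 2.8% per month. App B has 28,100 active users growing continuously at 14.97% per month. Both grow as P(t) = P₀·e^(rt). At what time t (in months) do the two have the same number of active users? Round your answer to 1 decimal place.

93800·e^(0.028t) = 28100·e^(0.1497t)
93800/28100 = e^((0.1497 − 0.028)t) → ln(3.33808) = 0.1217·t
t = 1.2054 / 0.1217

t ≈ 9.9 months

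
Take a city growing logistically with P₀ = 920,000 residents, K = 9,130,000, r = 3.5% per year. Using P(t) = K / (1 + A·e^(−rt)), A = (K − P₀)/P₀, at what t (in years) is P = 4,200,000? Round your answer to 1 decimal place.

A = (9130000 − 920000)/920000 = 8.92391
4200000 = 9130000/(1 + 8.92391·e^(−0.035t)) → 1 + 8.92391·e^(−0.035t) = 2.17381
e^(−0.035t) = 0.131535 → t = ln(7.60252)/0.035 = 2.02848/0.035

t ≈ 58.0 years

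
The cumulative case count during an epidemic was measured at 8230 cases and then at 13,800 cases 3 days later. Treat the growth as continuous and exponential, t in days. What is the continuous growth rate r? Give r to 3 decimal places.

r ≈ 0.172 per day

13800 = 8230 · e^(r·3)
e^(3r) = 13800/8230 = 1.67679
r = ln(1.67679) / 3 = 0.51688 / 3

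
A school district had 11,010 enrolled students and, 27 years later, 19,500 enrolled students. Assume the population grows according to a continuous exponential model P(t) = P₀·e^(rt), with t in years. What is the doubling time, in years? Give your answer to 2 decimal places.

doubling time ≈ 32.74 years

r = ln(19500/11010) / 27 = ln(1.77112) / 27 ≈ 0.021171 per year
doubling time = ln 2 / |r| = 0.69315 / 0.021171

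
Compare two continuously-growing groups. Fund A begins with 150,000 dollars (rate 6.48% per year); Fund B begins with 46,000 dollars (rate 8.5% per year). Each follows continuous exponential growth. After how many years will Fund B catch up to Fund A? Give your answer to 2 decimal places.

t ≈ 58.51 years

150000·e^(0.0648t) = 46000·e^(0.085t)
150000/46000 = e^((0.085 − 0.0648)t) → ln(3.26087) = 0.0202·t
t = 1.18199 / 0.0202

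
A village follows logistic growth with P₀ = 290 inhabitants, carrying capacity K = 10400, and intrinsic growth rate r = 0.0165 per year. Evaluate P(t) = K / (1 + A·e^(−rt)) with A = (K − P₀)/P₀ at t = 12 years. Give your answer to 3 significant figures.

≈ 351 inhabitants

A = (10400 − 290)/290 = 34.86207
P(12) = 10400 / (1 + 34.86207·e^(−0.0165·12)) = 10400 / (1 + 34.86207·0.82037)
= 10400 / 29.59979 ≈ 351.35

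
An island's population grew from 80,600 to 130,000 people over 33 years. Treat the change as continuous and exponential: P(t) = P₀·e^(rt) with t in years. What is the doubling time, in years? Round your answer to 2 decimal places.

doubling time ≈ 47.85 years

r = ln(130000/80600) / 33 = ln(1.6129) / 33 ≈ 0.014486 per year
doubling time = ln 2 / |r| = 0.69315 / 0.014486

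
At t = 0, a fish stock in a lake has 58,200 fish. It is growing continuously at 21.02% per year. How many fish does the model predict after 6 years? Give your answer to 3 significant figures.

P(6) = 58200 · e^(0.2102·6) = 58200 · e^(1.2612)
= 58200 · 3.52965 ≈ 205425.89

≈ 205,000 fish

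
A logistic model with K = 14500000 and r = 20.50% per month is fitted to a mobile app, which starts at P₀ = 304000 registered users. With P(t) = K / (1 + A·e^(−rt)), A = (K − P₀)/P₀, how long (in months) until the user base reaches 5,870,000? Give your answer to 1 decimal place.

A = (14500000 − 304000)/304000 = 46.69737
5870000 = 14500000/(1 + 46.69737·e^(−0.205t)) → 1 + 46.69737·e^(−0.205t) = 2.47019
e^(−0.205t) = 0.031483 → t = ln(31.76287)/0.205 = 3.4583/0.205

t ≈ 16.9 months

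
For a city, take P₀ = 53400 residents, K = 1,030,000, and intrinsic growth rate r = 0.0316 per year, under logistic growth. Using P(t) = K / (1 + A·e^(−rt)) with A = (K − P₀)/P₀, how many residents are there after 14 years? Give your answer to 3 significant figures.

A = (1030000 − 53400)/53400 = 18.28839
P(14) = 1030000 / (1 + 18.28839·e^(−0.0316·14)) = 1030000 / (1 + 18.28839·0.642493)
= 1030000 / 12.75015 ≈ 80783.33

≈ 80,800 residents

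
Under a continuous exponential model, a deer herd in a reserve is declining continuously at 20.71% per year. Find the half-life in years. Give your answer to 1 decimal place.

half-life ≈ 3.3 years

half-life = ln(2) / |r| = 0.69315 / 0.2071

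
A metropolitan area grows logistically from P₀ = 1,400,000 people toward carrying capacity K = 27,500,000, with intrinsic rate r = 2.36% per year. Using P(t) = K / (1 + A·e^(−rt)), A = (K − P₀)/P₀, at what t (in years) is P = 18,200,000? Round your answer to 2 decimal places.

A = (27500000 − 1400000)/1400000 = 18.64286
18200000 = 27500000/(1 + 18.64286·e^(−0.0236t)) → 1 + 18.64286·e^(−0.0236t) = 1.51099
e^(−0.0236t) = 0.027409 → t = ln(36.48387)/0.0236 = 3.59687/0.0236

t ≈ 152.41 years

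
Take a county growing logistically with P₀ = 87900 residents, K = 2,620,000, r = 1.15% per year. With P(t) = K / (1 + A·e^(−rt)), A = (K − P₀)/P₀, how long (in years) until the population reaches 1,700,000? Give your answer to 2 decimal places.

A = (2620000 − 87900)/87900 = 28.8066
1700000 = 2620000/(1 + 28.8066·e^(−0.0115t)) → 1 + 28.8066·e^(−0.0115t) = 1.54118
e^(−0.0115t) = 0.018787 → t = ln(53.22958)/0.0115 = 3.97461/0.0115

t ≈ 345.62 years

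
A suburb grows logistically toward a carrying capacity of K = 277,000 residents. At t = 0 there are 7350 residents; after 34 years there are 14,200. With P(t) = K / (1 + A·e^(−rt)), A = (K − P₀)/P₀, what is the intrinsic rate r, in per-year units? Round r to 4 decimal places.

r ≈ 0.0201 per year

A = (277000 − 7350)/7350 = 36.68707
14200 = 277000/(1 + 36.68707·e^(−r·34)) → e^(−34r) = (19.50704 − 1)/36.68707 = 0.504457
r = −ln(0.504457)/34 = 0.68427/34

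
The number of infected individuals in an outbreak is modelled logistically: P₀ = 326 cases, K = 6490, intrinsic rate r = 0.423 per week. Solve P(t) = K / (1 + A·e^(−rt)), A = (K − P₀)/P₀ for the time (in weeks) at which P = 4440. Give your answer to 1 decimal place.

A = (6490 − 326)/326 = 18.90798
4440 = 6490/(1 + 18.90798·e^(−0.423t)) → 1 + 18.90798·e^(−0.423t) = 1.46171
e^(−0.423t) = 0.024419 → t = ln(40.95191)/0.423 = 3.7124/0.423

t ≈ 8.8 weeks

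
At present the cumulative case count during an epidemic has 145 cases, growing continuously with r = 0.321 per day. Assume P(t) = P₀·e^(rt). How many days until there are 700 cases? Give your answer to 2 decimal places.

t ≈ 4.90 days

700 = 145 · e^(0.321·t)
t = ln(700/145) / 0.321 = ln(4.82759) / 0.321 = 1.57435 / 0.321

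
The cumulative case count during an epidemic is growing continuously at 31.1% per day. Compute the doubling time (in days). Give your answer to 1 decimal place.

doubling time ≈ 2.2 days

doubling time = ln(2) / |r| = 0.69315 / 0.311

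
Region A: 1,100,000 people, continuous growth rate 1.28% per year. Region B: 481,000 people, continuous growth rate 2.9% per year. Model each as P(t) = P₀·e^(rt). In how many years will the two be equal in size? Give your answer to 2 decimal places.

1100000·e^(0.0128t) = 481000·e^(0.029t)
1100000/481000 = e^((0.029 − 0.0128)t) → ln(2.2869) = 0.0162·t
t = 0.8272 / 0.0162

t ≈ 51.06 years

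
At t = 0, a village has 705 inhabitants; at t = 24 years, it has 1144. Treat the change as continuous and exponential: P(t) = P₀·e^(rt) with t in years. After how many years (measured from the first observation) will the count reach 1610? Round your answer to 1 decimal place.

t ≈ 40.9 years

r = ln(1144/705) / 24 ≈ 0.02017 per year
t = ln(1610/705) / r = 0.82579 / 0.02017 ≈ 40.941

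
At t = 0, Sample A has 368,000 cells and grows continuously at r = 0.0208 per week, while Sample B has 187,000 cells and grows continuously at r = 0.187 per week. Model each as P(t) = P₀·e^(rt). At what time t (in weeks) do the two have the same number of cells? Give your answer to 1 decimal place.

t ≈ 4.1 weeks

368000·e^(0.0208t) = 187000·e^(0.187t)
368000/187000 = e^((0.187 − 0.0208)t) → ln(1.96791) = 0.1662·t
t = 0.67697 / 0.1662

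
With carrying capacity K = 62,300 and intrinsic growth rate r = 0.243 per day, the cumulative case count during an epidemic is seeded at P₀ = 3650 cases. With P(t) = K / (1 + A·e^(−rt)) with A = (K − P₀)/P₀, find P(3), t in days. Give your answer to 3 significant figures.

≈ 7,120 cases

A = (62300 − 3650)/3650 = 16.06849
P(3) = 62300 / (1 + 16.06849·e^(−0.243·3)) = 62300 / (1 + 16.06849·0.482391)
= 62300 / 8.7513 ≈ 7118.94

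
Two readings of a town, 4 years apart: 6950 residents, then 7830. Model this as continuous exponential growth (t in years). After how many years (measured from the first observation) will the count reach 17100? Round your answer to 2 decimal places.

t ≈ 30.21 years

r = ln(7830/6950) / 4 ≈ 0.029805 per year
t = ln(17100/6950) / r = 0.90034 / 0.029805 ≈ 30.207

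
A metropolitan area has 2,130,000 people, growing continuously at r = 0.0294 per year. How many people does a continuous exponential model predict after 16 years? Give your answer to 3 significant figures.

P(16) = 2130000 · e^(0.0294·16) = 2130000 · e^(0.4704)
= 2130000 · 1.60063 ≈ 3409351.1

≈ 3,410,000 people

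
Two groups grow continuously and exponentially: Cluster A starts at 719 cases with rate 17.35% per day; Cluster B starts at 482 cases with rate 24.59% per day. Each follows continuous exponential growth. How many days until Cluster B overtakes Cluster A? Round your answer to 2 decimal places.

t ≈ 5.52 days

719·e^(0.1735t) = 482·e^(0.2459t)
719/482 = e^((0.2459 − 0.1735)t) → ln(1.4917) = 0.0724·t
t = 0.39992 / 0.0724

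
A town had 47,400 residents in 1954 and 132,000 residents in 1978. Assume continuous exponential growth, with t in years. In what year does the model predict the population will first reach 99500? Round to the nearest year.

r = ln(132000/47400) / 24 = 1.02418/24 ≈ 0.042674 per year
t = ln(99500/47400) / r = 0.74154/0.042674 ≈ 17.38 years after 1954

year 1971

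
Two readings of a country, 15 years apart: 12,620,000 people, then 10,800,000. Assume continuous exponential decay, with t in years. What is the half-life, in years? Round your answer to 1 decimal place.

r = ln(10800000/12620000) / 15 = ln(0.85578) / 15 ≈ -0.010382 per year
half-life = ln 2 / |r| = 0.69315 / 0.010382

half-life ≈ 66.8 years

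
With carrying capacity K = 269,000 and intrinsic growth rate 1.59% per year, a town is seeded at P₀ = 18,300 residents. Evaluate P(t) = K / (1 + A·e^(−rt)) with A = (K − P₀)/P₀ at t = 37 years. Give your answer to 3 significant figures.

A = (269000 − 18300)/18300 = 13.69945
P(37) = 269000 / (1 + 13.69945·e^(−0.0159·37)) = 269000 / (1 + 13.69945·0.55527)
= 269000 / 8.6069 ≈ 31253.99

≈ 31,300 residents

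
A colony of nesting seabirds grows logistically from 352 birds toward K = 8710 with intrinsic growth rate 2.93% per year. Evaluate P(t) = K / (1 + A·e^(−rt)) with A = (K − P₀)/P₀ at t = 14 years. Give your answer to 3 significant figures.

≈ 520 birds

A = (8710 − 352)/352 = 23.74432
P(14) = 8710 / (1 + 23.74432·e^(−0.0293·14)) = 8710 / (1 + 23.74432·0.663518)
= 8710 / 16.75477 ≈ 519.85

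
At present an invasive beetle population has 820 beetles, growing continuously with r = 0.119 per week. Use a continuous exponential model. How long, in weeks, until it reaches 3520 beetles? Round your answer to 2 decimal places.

3520 = 820 · e^(0.119·t)
t = ln(3520/820) / 0.119 = ln(4.29268) / 0.119 = 1.45691 / 0.119

t ≈ 12.24 weeks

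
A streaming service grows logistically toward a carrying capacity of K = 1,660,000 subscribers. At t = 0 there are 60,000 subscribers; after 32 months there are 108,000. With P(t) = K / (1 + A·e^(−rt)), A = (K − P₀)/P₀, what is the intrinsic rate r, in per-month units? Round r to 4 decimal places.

r ≈ 0.0193 per month

A = (1660000 − 60000)/60000 = 26.66667
108000 = 1660000/(1 + 26.66667·e^(−r·32)) → e^(−32r) = (15.37037 − 1)/26.66667 = 0.538889
r = −ln(0.538889)/32 = 0.61825/32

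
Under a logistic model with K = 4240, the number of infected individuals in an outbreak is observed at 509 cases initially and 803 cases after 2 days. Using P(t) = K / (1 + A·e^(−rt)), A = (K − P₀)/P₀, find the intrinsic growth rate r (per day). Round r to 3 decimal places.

A = (4240 − 509)/509 = 7.33006
803 = 4240/(1 + 7.33006·e^(−r·2)) → e^(−2r) = (5.2802 − 1)/7.33006 = 0.583924
r = −ln(0.583924)/2 = 0.53798/2

r ≈ 0.269 per day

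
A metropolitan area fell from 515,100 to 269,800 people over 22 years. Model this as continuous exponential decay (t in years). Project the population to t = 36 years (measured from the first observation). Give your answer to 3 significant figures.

r = ln(269800/515100) / 22 ≈ -0.029395 per year
P(36) = 515100 · e^(-0.029395·36) = 515100 · 0.34708 ≈ 178780.22

≈ 179,000 people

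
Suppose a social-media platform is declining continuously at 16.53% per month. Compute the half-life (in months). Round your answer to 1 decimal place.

half-life ≈ 4.2 months

half-life = ln(2) / |r| = 0.69315 / 0.1653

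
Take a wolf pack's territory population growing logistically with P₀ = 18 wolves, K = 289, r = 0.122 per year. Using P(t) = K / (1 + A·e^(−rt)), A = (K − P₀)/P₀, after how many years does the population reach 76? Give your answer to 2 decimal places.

A = (289 − 18)/18 = 15.05556
76 = 289/(1 + 15.05556·e^(−0.122t)) → 1 + 15.05556·e^(−0.122t) = 3.80263
e^(−0.122t) = 0.186153 → t = ln(5.37194)/0.122 = 1.68119/0.122

t ≈ 13.78 years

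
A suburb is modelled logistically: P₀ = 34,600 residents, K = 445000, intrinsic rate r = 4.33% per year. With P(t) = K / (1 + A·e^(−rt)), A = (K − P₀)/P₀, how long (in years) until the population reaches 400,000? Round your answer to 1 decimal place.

A = (445000 − 34600)/34600 = 11.86127
400000 = 445000/(1 + 11.86127·e^(−0.0433t)) → 1 + 11.86127·e^(−0.0433t) = 1.1125
e^(−0.0433t) = 0.009485 → t = ln(105.43353)/0.0433 = 4.65808/0.0433

t ≈ 107.6 years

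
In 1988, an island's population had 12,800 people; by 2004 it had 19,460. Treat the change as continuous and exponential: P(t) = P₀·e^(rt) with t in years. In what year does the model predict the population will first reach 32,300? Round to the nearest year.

year 2023

r = ln(19460/12800) / 16 = 0.41892/16 ≈ 0.026182 per year
t = ln(32300/12800) / r = 0.92562/0.026182 ≈ 35.35 years after 1988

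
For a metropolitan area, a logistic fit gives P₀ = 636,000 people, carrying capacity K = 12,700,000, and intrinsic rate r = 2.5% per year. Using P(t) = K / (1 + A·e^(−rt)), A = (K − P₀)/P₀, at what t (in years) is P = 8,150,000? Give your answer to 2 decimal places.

t ≈ 141.03 years

A = (12700000 − 636000)/636000 = 18.96855
8150000 = 12700000/(1 + 18.96855·e^(−0.025t)) → 1 + 18.96855·e^(−0.025t) = 1.55828
e^(−0.025t) = 0.029432 → t = ln(33.97664)/0.025 = 3.52567/0.025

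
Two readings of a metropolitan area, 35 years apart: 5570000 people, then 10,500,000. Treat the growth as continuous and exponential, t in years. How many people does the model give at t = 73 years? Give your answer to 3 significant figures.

≈ 20,900,000 people

r = ln(10500000/5570000) / 35 ≈ 0.018114 per year
P(73) = 5570000 · e^(0.018114·73) = 5570000 · 3.75205 ≈ 20898901.98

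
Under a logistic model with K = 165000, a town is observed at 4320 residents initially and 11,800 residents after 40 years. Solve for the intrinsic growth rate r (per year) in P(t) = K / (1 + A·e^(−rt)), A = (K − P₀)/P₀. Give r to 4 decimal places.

A = (165000 − 4320)/4320 = 37.19444
11800 = 165000/(1 + 37.19444·e^(−r·40)) → e^(−40r) = (13.98305 − 1)/37.19444 = 0.349059
r = −ln(0.349059)/40 = 1.05251/40

r ≈ 0.0263 per year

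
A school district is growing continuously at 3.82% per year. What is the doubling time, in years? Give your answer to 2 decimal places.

doubling time = ln(2) / |r| = 0.69315 / 0.0382

doubling time ≈ 18.15 years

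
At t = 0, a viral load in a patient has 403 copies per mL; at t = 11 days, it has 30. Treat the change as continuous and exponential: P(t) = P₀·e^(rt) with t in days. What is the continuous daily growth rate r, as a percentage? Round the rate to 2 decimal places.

30 = 403 · e^(r·11)
e^(11r) = 30/403 = 0.07444
r = ln(0.07444) / 11 = -2.59774 / 11

r ≈ -23.62% per day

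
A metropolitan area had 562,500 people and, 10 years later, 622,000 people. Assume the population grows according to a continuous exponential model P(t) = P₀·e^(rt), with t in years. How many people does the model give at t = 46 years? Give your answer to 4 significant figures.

r = ln(622000/562500) / 10 ≈ 0.010055 per year
P(46) = 562500 · e^(0.010055·46) = 562500 · 1.58808 ≈ 893294.53

≈ 893,300 people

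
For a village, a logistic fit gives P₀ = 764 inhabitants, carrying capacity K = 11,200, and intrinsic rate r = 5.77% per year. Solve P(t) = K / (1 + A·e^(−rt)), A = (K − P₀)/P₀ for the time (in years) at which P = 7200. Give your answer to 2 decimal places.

t ≈ 55.50 years

A = (11200 − 764)/764 = 13.65969
7200 = 11200/(1 + 13.65969·e^(−0.0577t)) → 1 + 13.65969·e^(−0.0577t) = 1.55556
e^(−0.0577t) = 0.040671 → t = ln(24.58743)/0.0577 = 3.20224/0.0577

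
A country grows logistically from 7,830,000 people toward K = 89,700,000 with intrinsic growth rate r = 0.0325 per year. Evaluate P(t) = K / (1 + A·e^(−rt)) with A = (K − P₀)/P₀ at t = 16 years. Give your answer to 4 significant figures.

≈ 12,430,000 people

A = (89700000 − 7830000)/7830000 = 10.45594
P(16) = 89700000 / (1 + 10.45594·e^(−0.0325·16)) = 89700000 / (1 + 10.45594·0.594521)
= 89700000 / 7.21627 ≈ 12430243.74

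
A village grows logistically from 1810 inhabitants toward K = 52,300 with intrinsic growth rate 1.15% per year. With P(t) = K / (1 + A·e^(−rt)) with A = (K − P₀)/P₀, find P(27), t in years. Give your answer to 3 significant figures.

A = (52300 − 1810)/1810 = 27.89503
P(27) = 52300 / (1 + 27.89503·e^(−0.0115·27)) = 52300 / (1 + 27.89503·0.73308)
= 52300 / 21.4493 ≈ 2438.31

≈ 2,440 inhabitants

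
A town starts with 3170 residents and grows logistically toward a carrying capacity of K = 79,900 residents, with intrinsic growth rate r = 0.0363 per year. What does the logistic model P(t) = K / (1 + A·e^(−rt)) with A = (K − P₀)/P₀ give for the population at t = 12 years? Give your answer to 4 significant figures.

≈ 4,797 residents

A = (79900 − 3170)/3170 = 24.20505
P(12) = 79900 / (1 + 24.20505·e^(−0.0363·12)) = 79900 / (1 + 24.20505·0.646876)
= 79900 / 16.65767 ≈ 4796.59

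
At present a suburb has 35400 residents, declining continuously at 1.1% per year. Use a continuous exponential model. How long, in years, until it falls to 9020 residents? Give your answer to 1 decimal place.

t ≈ 124.3 years

9020 = 35400 · e^(-0.011·t)
t = ln(9020/35400) / -0.011 = ln(0.2548) / -0.011 = -1.36727 / -0.011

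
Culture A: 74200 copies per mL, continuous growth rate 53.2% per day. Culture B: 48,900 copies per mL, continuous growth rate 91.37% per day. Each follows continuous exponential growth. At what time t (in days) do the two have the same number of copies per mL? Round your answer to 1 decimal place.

t ≈ 1.1 days

74200·e^(0.532t) = 48900·e^(0.9137t)
74200/48900 = e^((0.9137 − 0.532)t) → ln(1.51738) = 0.3817·t
t = 0.41699 / 0.3817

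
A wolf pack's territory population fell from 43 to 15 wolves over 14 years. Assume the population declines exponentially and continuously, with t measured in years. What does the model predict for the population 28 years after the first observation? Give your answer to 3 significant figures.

≈ 5.23 wolves

r = ln(15/43) / 14 ≈ -0.075225 per year
P(28) = 43 · e^(-0.075225·28) = 43 · 0.12169 ≈ 5.23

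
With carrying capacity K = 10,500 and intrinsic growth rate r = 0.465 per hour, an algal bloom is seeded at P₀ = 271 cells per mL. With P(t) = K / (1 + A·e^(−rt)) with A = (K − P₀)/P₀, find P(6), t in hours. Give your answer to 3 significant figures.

≈ 3,160 cells per mL

A = (10500 − 271)/271 = 37.74539
P(6) = 10500 / (1 + 37.74539·e^(−0.465·6)) = 10500 / (1 + 37.74539·0.061421)
= 10500 / 3.31837 ≈ 3164.21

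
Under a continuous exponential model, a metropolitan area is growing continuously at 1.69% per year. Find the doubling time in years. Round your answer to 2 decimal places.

doubling time = ln(2) / |r| = 0.69315 / 0.0169

doubling time ≈ 41.01 years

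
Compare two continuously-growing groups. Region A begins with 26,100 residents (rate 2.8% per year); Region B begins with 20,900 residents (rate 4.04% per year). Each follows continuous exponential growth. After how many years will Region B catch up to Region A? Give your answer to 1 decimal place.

26100·e^(0.028t) = 20900·e^(0.0404t)
26100/20900 = e^((0.0404 − 0.028)t) → ln(1.2488) = 0.0124·t
t = 0.22219 / 0.0124

t ≈ 17.9 years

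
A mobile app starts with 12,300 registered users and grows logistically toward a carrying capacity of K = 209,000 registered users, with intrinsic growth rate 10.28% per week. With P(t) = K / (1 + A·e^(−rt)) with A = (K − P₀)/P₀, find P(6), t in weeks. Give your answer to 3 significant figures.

A = (209000 − 12300)/12300 = 15.99187
P(6) = 209000 / (1 + 15.99187·e^(−0.1028·6)) = 209000 / (1 + 15.99187·0.539669)
= 209000 / 9.63031 ≈ 21702.31

≈ 21,700 registered users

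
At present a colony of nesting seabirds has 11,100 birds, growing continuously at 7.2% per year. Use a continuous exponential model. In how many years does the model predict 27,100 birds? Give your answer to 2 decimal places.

t ≈ 12.40 years

27100 = 11100 · e^(0.072·t)
t = ln(27100/11100) / 0.072 = ln(2.44144) / 0.072 = 0.89259 / 0.072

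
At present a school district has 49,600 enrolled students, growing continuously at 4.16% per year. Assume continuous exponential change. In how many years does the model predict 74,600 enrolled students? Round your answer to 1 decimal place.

74600 = 49600 · e^(0.0416·t)
t = ln(74600/49600) / 0.0416 = ln(1.50403) / 0.0416 = 0.40815 / 0.0416

t ≈ 9.8 years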